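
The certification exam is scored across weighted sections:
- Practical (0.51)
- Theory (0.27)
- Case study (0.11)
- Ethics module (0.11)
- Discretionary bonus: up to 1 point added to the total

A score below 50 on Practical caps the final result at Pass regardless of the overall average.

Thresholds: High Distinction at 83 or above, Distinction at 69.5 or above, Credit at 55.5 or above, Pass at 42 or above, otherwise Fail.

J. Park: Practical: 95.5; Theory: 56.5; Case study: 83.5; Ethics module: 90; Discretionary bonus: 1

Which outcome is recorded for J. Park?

High Distinction

Practical score 95.5 ≥ 50: minimum met.
Weighted total:
  Practical 95.5 × 0.51 = 48.705
  Theory 56.5 × 0.27 = 15.255
  Case study 83.5 × 0.11 = 9.185
  Ethics module 90 × 0.11 = 9.9
Sum = 83.045
Discretionary bonus: 83.045 + 1 = 84.045
84.045 ≥ 83 → High Distinction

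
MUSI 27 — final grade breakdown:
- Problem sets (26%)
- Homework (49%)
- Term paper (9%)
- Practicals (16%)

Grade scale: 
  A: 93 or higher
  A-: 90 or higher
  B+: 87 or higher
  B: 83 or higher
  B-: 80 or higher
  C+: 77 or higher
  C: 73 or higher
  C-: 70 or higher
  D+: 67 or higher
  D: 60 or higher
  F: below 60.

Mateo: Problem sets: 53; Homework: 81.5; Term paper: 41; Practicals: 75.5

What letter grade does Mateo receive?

Weighted total:
  Problem sets 53 × 0.26 = 13.78
  Homework 81.5 × 0.49 = 39.935
  Term paper 41 × 0.09 = 3.69
  Practicals 75.5 × 0.16 = 12.08
Sum = 69.485
69.485 is ≥ 67 and < 70 → D+

D+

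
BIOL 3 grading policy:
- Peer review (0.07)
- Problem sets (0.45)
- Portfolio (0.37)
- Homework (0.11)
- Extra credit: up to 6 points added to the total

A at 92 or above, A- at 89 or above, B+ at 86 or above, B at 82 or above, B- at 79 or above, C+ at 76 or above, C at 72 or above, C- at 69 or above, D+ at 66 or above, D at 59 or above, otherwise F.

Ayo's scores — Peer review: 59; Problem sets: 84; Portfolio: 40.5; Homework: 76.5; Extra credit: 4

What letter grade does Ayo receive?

C-

Weighted total:
  Peer review 59 × 0.07 = 4.13
  Problem sets 84 × 0.45 = 37.8
  Portfolio 40.5 × 0.37 = 14.985
  Homework 76.5 × 0.11 = 8.415
Sum = 65.33
Extra credit: 65.33 + 4 = 69.33
69.33 is ≥ 69 and < 72 → C-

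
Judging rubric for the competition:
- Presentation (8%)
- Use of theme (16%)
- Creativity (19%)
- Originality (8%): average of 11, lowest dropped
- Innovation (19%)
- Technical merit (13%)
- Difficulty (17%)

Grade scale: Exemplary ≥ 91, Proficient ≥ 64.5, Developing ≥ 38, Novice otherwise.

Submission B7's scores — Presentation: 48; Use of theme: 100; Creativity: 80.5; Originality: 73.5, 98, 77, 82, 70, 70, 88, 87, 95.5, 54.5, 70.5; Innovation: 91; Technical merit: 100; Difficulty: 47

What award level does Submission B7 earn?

Proficient

Originality: drop 54.5 → average of remaining 10 = 811.5/10 = 81.15
Weighted total:
  Presentation 48 × 0.08 = 3.84
  Use of theme 100 × 0.16 = 16
  Creativity 80.5 × 0.19 = 15.295
  Originality 81.15 × 0.08 = 6.492
  Innovation 91 × 0.19 = 17.29
  Technical merit 100 × 0.13 = 13
  Difficulty 47 × 0.17 = 7.99
Sum = 79.907
79.907 is ≥ 64.5 and < 91 → Proficient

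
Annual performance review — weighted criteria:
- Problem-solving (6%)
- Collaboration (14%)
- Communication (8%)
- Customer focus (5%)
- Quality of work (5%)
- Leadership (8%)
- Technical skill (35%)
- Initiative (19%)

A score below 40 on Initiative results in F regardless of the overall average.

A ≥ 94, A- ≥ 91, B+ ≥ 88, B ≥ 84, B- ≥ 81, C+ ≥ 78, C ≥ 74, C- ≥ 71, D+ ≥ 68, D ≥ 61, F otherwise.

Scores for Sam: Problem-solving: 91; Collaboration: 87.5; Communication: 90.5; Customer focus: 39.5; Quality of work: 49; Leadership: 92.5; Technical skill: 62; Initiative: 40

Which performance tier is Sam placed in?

Initiative score 40 ≥ 40: minimum met.
Weighted total:
  Problem-solving 91 × 0.06 = 5.46
  Collaboration 87.5 × 0.14 = 12.25
  Communication 90.5 × 0.08 = 7.24
  Customer focus 39.5 × 0.05 = 1.975
  Quality of work 49 × 0.05 = 2.45
  Leadership 92.5 × 0.08 = 7.4
  Technical skill 62 × 0.35 = 21.7
  Initiative 40 × 0.19 = 7.6
Sum = 66.075
66.075 is ≥ 61 and < 68 → D

D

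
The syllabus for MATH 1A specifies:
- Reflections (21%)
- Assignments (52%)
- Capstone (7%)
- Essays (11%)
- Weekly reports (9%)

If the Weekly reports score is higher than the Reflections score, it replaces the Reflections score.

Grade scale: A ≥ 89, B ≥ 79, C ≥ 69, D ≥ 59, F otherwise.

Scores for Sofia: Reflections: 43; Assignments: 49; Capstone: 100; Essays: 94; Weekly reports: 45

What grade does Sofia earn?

Weekly reports (45) > Reflections (43), so Reflections counts as 45.
Weighted total:
  Reflections 45 × 0.21 = 9.45
  Assignments 49 × 0.52 = 25.48
  Capstone 100 × 0.07 = 7
  Essays 94 × 0.11 = 10.34
  Weekly reports 45 × 0.09 = 4.05
Sum = 56.32
56.32 < 59 → F

F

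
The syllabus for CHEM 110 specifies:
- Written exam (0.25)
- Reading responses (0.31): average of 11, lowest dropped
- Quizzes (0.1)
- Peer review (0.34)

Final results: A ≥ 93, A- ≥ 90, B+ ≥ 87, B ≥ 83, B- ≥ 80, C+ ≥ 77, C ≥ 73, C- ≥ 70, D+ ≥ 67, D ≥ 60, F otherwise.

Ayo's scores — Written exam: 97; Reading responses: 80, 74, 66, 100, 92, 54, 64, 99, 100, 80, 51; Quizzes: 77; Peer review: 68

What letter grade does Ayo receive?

B-

Reading responses: drop 51 → average of remaining 10 = 809/10 = 80.9
Weighted total:
  Written exam 97 × 0.25 = 24.25
  Reading responses 80.9 × 0.31 = 25.079
  Quizzes 77 × 0.1 = 7.7
  Peer review 68 × 0.34 = 23.12
Sum = 80.149
80.149 is ≥ 80 and < 83 → B-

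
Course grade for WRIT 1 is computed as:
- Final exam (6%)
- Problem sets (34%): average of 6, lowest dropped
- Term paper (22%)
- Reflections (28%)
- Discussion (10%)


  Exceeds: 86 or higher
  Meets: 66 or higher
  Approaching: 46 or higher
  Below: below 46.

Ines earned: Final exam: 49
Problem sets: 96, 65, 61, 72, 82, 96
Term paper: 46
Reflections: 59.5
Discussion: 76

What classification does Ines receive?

Approaching

Problem sets: drop 61 → average of remaining 5 = 411/5 = 82.2
Weighted total:
  Final exam 49 × 0.06 = 2.94
  Problem sets 82.2 × 0.34 = 27.948
  Term paper 46 × 0.22 = 10.12
  Reflections 59.5 × 0.28 = 16.66
  Discussion 76 × 0.1 = 7.6
Sum = 65.268
65.268 is ≥ 46 and < 66 → Approaching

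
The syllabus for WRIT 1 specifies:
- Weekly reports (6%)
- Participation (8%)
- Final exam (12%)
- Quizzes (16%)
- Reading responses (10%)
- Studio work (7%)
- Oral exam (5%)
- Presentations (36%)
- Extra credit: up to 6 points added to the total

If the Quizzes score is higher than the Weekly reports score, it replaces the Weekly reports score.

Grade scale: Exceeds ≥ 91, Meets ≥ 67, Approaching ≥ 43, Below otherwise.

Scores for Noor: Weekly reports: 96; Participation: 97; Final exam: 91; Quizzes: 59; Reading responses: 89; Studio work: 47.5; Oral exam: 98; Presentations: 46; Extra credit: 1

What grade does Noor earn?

Quizzes (59) ≤ Weekly reports (96), so Weekly reports stays at 96.
Weighted total:
  Weekly reports 96 × 0.06 = 5.76
  Participation 97 × 0.08 = 7.76
  Final exam 91 × 0.12 = 10.92
  Quizzes 59 × 0.16 = 9.44
  Reading responses 89 × 0.1 = 8.9
  Studio work 47.5 × 0.07 = 3.325
  Oral exam 98 × 0.05 = 4.9
  Presentations 46 × 0.36 = 16.56
Sum = 67.565
Extra credit: 67.565 + 1 = 68.565
68.565 is ≥ 67 and < 91 → Meets

Meets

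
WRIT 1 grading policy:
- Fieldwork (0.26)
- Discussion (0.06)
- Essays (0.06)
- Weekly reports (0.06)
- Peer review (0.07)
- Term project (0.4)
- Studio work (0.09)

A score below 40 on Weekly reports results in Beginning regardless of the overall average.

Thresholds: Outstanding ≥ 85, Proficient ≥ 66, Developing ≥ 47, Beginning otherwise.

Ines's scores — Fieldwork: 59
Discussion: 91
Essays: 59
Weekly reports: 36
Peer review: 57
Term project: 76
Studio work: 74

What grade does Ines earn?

Beginning

Weekly reports score 36 < 40: minimum not met.
Weighted total:
  Fieldwork 59 × 0.26 = 15.34
  Discussion 91 × 0.06 = 5.46
  Essays 59 × 0.06 = 3.54
  Weekly reports 36 × 0.06 = 2.16
  Peer review 57 × 0.07 = 3.99
  Term project 76 × 0.4 = 30.4
  Studio work 74 × 0.09 = 6.66
Sum = 67.55
Because the Weekly reports minimum was not met, the result is Beginning.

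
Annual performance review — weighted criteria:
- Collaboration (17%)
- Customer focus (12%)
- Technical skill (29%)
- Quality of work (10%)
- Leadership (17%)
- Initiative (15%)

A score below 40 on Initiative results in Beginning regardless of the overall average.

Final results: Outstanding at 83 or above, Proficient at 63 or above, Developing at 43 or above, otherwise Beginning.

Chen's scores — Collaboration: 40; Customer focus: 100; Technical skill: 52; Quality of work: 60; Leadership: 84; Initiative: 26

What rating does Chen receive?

Beginning

Initiative score 26 < 40: minimum not met.
Weighted total:
  Collaboration 40 × 0.17 = 6.8
  Customer focus 100 × 0.12 = 12
  Technical skill 52 × 0.29 = 15.08
  Quality of work 60 × 0.1 = 6
  Leadership 84 × 0.17 = 14.28
  Initiative 26 × 0.15 = 3.9
Sum = 58.06
Because the Initiative minimum was not met, the result is Beginning.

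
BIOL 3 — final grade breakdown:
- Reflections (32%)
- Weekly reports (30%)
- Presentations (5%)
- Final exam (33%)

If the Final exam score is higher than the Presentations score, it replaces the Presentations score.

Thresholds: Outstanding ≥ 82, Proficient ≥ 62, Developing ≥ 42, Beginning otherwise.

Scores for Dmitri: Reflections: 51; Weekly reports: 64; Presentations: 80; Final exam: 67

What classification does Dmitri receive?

Final exam (67) ≤ Presentations (80), so Presentations stays at 80.
Weighted total:
  Reflections 51 × 0.32 = 16.32
  Weekly reports 64 × 0.3 = 19.2
  Presentations 80 × 0.05 = 4
  Final exam 67 × 0.33 = 22.11
Sum = 61.63
61.63 is ≥ 42 and < 62 → Developing

Developing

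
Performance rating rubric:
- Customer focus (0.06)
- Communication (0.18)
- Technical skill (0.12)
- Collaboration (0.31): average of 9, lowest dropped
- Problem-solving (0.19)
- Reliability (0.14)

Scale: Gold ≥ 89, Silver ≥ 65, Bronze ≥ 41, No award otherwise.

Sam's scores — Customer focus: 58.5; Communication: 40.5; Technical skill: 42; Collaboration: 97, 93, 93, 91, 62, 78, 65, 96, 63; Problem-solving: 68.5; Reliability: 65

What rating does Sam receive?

Bronze

Collaboration: drop 62 → average of remaining 8 = 676/8 = 84.5
Weighted total:
  Customer focus 58.5 × 0.06 = 3.51
  Communication 40.5 × 0.18 = 7.29
  Technical skill 42 × 0.12 = 5.04
  Collaboration 84.5 × 0.31 = 26.195
  Problem-solving 68.5 × 0.19 = 13.015
  Reliability 65 × 0.14 = 9.1
Sum = 64.15
64.15 is ≥ 41 and < 65 → Bronze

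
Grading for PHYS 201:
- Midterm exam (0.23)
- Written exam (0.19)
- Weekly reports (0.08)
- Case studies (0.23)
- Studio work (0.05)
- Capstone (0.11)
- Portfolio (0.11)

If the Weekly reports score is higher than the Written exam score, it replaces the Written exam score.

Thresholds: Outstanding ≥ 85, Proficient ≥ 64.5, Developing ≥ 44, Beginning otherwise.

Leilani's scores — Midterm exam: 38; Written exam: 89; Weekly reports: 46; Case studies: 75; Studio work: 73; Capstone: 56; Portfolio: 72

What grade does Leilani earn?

Developing

Weekly reports (46) ≤ Written exam (89), so Written exam stays at 89.
Weighted total:
  Midterm exam 38 × 0.23 = 8.74
  Written exam 89 × 0.19 = 16.91
  Weekly reports 46 × 0.08 = 3.68
  Case studies 75 × 0.23 = 17.25
  Studio work 73 × 0.05 = 3.65
  Capstone 56 × 0.11 = 6.16
  Portfolio 72 × 0.11 = 7.92
Sum = 64.31
64.31 is ≥ 44 and < 64.5 → Developing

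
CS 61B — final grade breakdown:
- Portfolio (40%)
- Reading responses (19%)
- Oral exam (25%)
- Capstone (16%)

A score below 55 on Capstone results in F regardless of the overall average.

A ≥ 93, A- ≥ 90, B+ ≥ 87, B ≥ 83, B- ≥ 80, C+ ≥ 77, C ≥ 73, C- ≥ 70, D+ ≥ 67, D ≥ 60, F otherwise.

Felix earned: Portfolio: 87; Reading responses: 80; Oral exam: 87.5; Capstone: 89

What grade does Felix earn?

B

Capstone score 89 ≥ 55: minimum met.
Weighted total:
  Portfolio 87 × 0.4 = 34.8
  Reading responses 80 × 0.19 = 15.2
  Oral exam 87.5 × 0.25 = 21.875
  Capstone 89 × 0.16 = 14.24
Sum = 86.115
86.115 is ≥ 83 and < 87 → B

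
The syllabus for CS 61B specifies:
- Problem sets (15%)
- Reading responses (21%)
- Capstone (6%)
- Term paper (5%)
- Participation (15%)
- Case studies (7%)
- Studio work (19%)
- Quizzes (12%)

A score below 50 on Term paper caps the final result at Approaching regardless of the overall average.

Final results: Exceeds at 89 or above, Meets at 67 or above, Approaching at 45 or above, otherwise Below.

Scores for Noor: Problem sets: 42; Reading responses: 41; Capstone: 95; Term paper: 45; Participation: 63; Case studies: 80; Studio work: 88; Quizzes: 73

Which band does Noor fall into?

Approaching

Term paper score 45 < 50: minimum not met.
Weighted total:
  Problem sets 42 × 0.15 = 6.3
  Reading responses 41 × 0.21 = 8.61
  Capstone 95 × 0.06 = 5.7
  Term paper 45 × 0.05 = 2.25
  Participation 63 × 0.15 = 9.45
  Case studies 80 × 0.07 = 5.6
  Studio work 88 × 0.19 = 16.72
  Quizzes 73 × 0.12 = 8.76
Sum = 63.39
63.39 would be Approaching; cap at Approaching applies → Approaching.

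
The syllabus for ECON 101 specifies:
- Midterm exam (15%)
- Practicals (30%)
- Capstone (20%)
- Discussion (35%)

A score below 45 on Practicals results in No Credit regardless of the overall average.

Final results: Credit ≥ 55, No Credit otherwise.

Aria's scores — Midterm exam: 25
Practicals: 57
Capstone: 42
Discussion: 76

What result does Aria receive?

Credit

Practicals score 57 ≥ 45: minimum met.
Weighted total:
  Midterm exam 25 × 0.15 = 3.75
  Practicals 57 × 0.3 = 17.1
  Capstone 42 × 0.2 = 8.4
  Discussion 76 × 0.35 = 26.6
Sum = 55.85
55.85 ≥ 55 → Credit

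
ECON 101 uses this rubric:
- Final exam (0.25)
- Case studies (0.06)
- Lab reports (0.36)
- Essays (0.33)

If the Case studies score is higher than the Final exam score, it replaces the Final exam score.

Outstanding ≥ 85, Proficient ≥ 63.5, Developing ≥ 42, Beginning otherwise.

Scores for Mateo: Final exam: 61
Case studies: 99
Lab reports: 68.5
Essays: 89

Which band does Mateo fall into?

Case studies (99) > Final exam (61), so Final exam counts as 99.
Weighted total:
  Final exam 99 × 0.25 = 24.75
  Case studies 99 × 0.06 = 5.94
  Lab reports 68.5 × 0.36 = 24.66
  Essays 89 × 0.33 = 29.37
Sum = 84.72
84.72 is ≥ 63.5 and < 85 → Proficient

Proficient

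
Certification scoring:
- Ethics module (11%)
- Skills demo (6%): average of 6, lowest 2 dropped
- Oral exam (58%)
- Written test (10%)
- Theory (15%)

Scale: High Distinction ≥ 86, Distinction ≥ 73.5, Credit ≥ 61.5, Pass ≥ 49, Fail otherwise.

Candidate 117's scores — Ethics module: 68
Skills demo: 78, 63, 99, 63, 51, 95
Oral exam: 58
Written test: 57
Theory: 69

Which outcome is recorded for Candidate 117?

Credit

Skills demo: drop 51, 63 → average of remaining 4 = 335/4 = 83.75
Weighted total:
  Ethics module 68 × 0.11 = 7.48
  Skills demo 83.75 × 0.06 = 5.025
  Oral exam 58 × 0.58 = 33.64
  Written test 57 × 0.1 = 5.7
  Theory 69 × 0.15 = 10.35
Sum = 62.195
62.195 is ≥ 61.5 and < 73.5 → Credit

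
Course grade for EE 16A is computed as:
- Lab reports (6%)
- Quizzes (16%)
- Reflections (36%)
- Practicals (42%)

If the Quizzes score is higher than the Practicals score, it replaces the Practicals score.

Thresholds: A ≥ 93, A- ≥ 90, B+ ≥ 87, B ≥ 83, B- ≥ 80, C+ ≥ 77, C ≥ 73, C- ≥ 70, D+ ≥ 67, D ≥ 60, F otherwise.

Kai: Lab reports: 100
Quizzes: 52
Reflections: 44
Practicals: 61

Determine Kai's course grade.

Quizzes (52) ≤ Practicals (61), so Practicals stays at 61.
Weighted total:
  Lab reports 100 × 0.06 = 6
  Quizzes 52 × 0.16 = 8.32
  Reflections 44 × 0.36 = 15.84
  Practicals 61 × 0.42 = 25.62
Sum = 55.78
55.78 < 60 → F

F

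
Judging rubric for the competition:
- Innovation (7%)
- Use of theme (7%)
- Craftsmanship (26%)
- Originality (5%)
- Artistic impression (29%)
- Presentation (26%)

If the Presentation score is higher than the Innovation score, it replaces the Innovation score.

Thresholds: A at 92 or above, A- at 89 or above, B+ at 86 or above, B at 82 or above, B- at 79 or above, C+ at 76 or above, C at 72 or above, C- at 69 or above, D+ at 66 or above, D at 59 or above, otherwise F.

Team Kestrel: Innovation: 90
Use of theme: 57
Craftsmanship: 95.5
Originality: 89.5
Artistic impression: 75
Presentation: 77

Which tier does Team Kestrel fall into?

Presentation (77) ≤ Innovation (90), so Innovation stays at 90.
Weighted total:
  Innovation 90 × 0.07 = 6.3
  Use of theme 57 × 0.07 = 3.99
  Craftsmanship 95.5 × 0.26 = 24.83
  Originality 89.5 × 0.05 = 4.475
  Artistic impression 75 × 0.29 = 21.75
  Presentation 77 × 0.26 = 20.02
Sum = 81.365
81.365 is ≥ 79 and < 82 → B-

B-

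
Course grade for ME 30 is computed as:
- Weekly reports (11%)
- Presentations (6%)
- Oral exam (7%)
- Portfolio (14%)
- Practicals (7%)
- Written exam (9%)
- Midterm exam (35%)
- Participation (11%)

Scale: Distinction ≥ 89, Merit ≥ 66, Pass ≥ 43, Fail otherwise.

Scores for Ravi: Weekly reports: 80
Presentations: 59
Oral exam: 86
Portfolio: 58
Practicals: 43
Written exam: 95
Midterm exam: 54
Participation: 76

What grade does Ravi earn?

Weighted total:
  Weekly reports 80 × 0.11 = 8.8
  Presentations 59 × 0.06 = 3.54
  Oral exam 86 × 0.07 = 6.02
  Portfolio 58 × 0.14 = 8.12
  Practicals 43 × 0.07 = 3.01
  Written exam 95 × 0.09 = 8.55
  Midterm exam 54 × 0.35 = 18.9
  Participation 76 × 0.11 = 8.36
Sum = 65.3
65.3 is ≥ 43 and < 66 → Pass

Pass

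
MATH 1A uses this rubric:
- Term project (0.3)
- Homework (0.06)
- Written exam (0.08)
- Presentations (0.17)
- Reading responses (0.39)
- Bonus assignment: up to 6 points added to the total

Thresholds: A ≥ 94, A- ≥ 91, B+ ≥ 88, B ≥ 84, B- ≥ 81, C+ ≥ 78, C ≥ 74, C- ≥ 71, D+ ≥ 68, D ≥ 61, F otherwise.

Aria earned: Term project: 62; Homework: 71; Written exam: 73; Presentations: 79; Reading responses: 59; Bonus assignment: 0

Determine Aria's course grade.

D

Weighted total:
  Term project 62 × 0.3 = 18.6
  Homework 71 × 0.06 = 4.26
  Written exam 73 × 0.08 = 5.84
  Presentations 79 × 0.17 = 13.43
  Reading responses 59 × 0.39 = 23.01
Sum = 65.14
Bonus assignment: 65.14 + 0 = 65.14
65.14 is ≥ 61 and < 68 → D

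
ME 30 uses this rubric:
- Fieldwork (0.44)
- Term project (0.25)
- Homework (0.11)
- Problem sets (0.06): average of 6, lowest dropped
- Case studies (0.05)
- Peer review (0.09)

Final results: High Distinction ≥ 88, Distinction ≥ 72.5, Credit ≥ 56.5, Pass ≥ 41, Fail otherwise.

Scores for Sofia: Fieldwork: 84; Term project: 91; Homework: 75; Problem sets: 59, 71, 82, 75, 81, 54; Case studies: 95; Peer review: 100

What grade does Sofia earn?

Problem sets: drop 54 → average of remaining 5 = 368/5 = 73.6
Weighted total:
  Fieldwork 84 × 0.44 = 36.96
  Term project 91 × 0.25 = 22.75
  Homework 75 × 0.11 = 8.25
  Problem sets 73.6 × 0.06 = 4.416
  Case studies 95 × 0.05 = 4.75
  Peer review 100 × 0.09 = 9
Sum = 86.126
86.126 is ≥ 72.5 and < 88 → Distinction

Distinction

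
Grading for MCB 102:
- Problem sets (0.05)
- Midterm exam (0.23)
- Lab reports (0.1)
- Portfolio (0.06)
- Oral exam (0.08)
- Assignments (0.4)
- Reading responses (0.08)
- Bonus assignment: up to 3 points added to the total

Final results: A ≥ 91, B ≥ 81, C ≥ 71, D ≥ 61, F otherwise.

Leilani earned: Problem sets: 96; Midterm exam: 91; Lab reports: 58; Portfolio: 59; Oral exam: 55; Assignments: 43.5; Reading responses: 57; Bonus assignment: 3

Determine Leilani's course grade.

D

Weighted total:
  Problem sets 96 × 0.05 = 4.8
  Midterm exam 91 × 0.23 = 20.93
  Lab reports 58 × 0.1 = 5.8
  Portfolio 59 × 0.06 = 3.54
  Oral exam 55 × 0.08 = 4.4
  Assignments 43.5 × 0.4 = 17.4
  Reading responses 57 × 0.08 = 4.56
Sum = 61.43
Bonus assignment: 61.43 + 3 = 64.43
64.43 is ≥ 61 and < 71 → D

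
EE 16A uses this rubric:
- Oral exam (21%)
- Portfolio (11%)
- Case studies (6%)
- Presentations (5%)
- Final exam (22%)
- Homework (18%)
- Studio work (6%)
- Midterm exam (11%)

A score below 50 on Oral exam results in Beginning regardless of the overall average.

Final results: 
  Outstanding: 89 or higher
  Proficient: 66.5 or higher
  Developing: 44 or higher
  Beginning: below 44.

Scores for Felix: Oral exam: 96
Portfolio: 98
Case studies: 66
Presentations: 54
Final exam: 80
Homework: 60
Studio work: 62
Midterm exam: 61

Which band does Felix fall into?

Proficient

Oral exam score 96 ≥ 50: minimum met.
Weighted total:
  Oral exam 96 × 0.21 = 20.16
  Portfolio 98 × 0.11 = 10.78
  Case studies 66 × 0.06 = 3.96
  Presentations 54 × 0.05 = 2.7
  Final exam 80 × 0.22 = 17.6
  Homework 60 × 0.18 = 10.8
  Studio work 62 × 0.06 = 3.72
  Midterm exam 61 × 0.11 = 6.71
Sum = 76.43
76.43 is ≥ 66.5 and < 89 → Proficient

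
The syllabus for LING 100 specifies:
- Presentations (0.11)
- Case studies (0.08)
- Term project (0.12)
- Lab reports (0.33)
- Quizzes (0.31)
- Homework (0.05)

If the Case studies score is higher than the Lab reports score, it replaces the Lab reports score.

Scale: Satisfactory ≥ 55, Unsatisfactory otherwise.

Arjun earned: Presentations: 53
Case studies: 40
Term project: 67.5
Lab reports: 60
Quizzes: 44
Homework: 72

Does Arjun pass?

Case studies (40) ≤ Lab reports (60), so Lab reports stays at 60.
Weighted total:
  Presentations 53 × 0.11 = 5.83
  Case studies 40 × 0.08 = 3.2
  Term project 67.5 × 0.12 = 8.1
  Lab reports 60 × 0.33 = 19.8
  Quizzes 44 × 0.31 = 13.64
  Homework 72 × 0.05 = 3.6
Sum = 54.17
54.17 < 55 → Unsatisfactory

Unsatisfactory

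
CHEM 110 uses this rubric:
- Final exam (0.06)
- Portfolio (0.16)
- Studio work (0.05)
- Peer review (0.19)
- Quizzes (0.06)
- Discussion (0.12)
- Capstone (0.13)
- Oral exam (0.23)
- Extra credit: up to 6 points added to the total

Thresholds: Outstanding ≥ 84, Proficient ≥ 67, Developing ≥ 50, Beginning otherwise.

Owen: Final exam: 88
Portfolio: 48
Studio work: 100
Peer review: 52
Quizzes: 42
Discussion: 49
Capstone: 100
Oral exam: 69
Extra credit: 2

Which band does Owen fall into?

Weighted total:
  Final exam 88 × 0.06 = 5.28
  Portfolio 48 × 0.16 = 7.68
  Studio work 100 × 0.05 = 5
  Peer review 52 × 0.19 = 9.88
  Quizzes 42 × 0.06 = 2.52
  Discussion 49 × 0.12 = 5.88
  Capstone 100 × 0.13 = 13
  Oral exam 69 × 0.23 = 15.87
Sum = 65.11
Extra credit: 65.11 + 2 = 67.11
67.11 is ≥ 67 and < 84 → Proficient

Proficient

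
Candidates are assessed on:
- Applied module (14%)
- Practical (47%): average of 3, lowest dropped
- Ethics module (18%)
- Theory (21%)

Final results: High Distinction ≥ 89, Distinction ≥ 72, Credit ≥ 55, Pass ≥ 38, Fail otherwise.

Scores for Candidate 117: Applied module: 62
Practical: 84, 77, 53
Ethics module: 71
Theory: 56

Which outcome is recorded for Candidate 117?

Practical: drop 53 → average of remaining 2 = 161/2 = 80.5
Weighted total:
  Applied module 62 × 0.14 = 8.68
  Practical 80.5 × 0.47 = 37.835
  Ethics module 71 × 0.18 = 12.78
  Theory 56 × 0.21 = 11.76
Sum = 71.055
71.055 is ≥ 55 and < 72 → Credit

Credit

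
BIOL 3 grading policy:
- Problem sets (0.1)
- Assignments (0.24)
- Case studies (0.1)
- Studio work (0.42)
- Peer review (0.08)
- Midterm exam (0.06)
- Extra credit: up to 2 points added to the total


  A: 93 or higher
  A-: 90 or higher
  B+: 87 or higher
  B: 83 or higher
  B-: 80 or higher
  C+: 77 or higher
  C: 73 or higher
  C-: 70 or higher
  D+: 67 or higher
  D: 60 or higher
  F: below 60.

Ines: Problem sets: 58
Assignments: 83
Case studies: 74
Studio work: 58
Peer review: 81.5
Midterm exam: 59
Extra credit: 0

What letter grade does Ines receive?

Weighted total:
  Problem sets 58 × 0.1 = 5.8
  Assignments 83 × 0.24 = 19.92
  Case studies 74 × 0.1 = 7.4
  Studio work 58 × 0.42 = 24.36
  Peer review 81.5 × 0.08 = 6.52
  Midterm exam 59 × 0.06 = 3.54
Sum = 67.54
Extra credit: 67.54 + 0 = 67.54
67.54 is ≥ 67 and < 70 → D+

D+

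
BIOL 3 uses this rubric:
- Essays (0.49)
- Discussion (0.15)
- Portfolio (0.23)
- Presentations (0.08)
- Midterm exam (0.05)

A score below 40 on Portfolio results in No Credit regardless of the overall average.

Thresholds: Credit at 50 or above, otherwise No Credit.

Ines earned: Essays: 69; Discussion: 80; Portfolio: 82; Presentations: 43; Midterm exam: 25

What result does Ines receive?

Portfolio score 82 ≥ 40: minimum met.
Weighted total:
  Essays 69 × 0.49 = 33.81
  Discussion 80 × 0.15 = 12
  Portfolio 82 × 0.23 = 18.86
  Presentations 43 × 0.08 = 3.44
  Midterm exam 25 × 0.05 = 1.25
Sum = 69.36
69.36 ≥ 50 → Credit

Credit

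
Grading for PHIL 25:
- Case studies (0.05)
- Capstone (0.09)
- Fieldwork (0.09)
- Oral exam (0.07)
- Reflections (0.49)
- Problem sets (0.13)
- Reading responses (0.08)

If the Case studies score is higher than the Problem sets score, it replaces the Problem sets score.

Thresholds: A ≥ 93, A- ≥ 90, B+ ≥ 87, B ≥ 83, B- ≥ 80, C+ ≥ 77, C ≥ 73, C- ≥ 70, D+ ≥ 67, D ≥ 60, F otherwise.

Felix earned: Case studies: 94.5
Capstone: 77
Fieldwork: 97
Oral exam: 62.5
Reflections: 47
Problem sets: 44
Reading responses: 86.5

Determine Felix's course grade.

D

Case studies (94.5) > Problem sets (44), so Problem sets counts as 94.5.
Weighted total:
  Case studies 94.5 × 0.05 = 4.725
  Capstone 77 × 0.09 = 6.93
  Fieldwork 97 × 0.09 = 8.73
  Oral exam 62.5 × 0.07 = 4.375
  Reflections 47 × 0.49 = 23.03
  Problem sets 94.5 × 0.13 = 12.285
  Reading responses 86.5 × 0.08 = 6.92
Sum = 66.995
66.995 is ≥ 60 and < 67 → D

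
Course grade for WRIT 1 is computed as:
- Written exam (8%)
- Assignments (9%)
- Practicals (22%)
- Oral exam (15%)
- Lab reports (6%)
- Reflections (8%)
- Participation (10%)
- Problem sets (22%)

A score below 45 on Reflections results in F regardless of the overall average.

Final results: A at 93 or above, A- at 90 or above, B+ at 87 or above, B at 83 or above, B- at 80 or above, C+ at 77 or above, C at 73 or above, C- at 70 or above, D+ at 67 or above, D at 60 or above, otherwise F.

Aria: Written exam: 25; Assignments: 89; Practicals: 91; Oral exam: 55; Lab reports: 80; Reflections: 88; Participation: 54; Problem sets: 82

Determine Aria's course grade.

Reflections score 88 ≥ 45: minimum met.
Weighted total:
  Written exam 25 × 0.08 = 2
  Assignments 89 × 0.09 = 8.01
  Practicals 91 × 0.22 = 20.02
  Oral exam 55 × 0.15 = 8.25
  Lab reports 80 × 0.06 = 4.8
  Reflections 88 × 0.08 = 7.04
  Participation 54 × 0.1 = 5.4
  Problem sets 82 × 0.22 = 18.04
Sum = 73.56
73.56 is ≥ 73 and < 77 → C

C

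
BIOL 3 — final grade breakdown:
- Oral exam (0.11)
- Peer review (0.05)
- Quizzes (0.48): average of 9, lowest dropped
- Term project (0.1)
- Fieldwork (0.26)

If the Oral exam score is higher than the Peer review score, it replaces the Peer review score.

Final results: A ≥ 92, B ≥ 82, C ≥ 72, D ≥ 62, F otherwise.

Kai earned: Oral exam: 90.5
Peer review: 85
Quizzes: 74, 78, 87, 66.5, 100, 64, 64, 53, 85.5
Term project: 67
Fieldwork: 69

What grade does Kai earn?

C

Quizzes: drop 53 → average of remaining 8 = 619/8 = 77.375
Oral exam (90.5) > Peer review (85), so Peer review counts as 90.5.
Weighted total:
  Oral exam 90.5 × 0.11 = 9.955
  Peer review 90.5 × 0.05 = 4.525
  Quizzes 77.375 × 0.48 = 37.14
  Term project 67 × 0.1 = 6.7
  Fieldwork 69 × 0.26 = 17.94
Sum = 76.26
76.26 is ≥ 72 and < 82 → C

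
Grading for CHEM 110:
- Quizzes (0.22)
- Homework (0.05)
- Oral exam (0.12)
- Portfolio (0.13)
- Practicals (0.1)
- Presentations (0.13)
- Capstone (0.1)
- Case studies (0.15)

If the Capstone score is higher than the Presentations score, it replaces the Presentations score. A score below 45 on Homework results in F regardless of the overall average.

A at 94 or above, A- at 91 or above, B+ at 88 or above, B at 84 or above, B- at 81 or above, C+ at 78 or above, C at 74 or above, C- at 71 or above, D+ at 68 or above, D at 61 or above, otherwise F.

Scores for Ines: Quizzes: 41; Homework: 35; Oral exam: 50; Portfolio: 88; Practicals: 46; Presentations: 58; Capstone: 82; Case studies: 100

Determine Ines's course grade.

F

Capstone (82) > Presentations (58), so Presentations counts as 82.
Homework score 35 < 45: minimum not met.
Weighted total:
  Quizzes 41 × 0.22 = 9.02
  Homework 35 × 0.05 = 1.75
  Oral exam 50 × 0.12 = 6
  Portfolio 88 × 0.13 = 11.44
  Practicals 46 × 0.1 = 4.6
  Presentations 82 × 0.13 = 10.66
  Capstone 82 × 0.1 = 8.2
  Case studies 100 × 0.15 = 15
Sum = 66.67
Because the Homework minimum was not met, the result is F.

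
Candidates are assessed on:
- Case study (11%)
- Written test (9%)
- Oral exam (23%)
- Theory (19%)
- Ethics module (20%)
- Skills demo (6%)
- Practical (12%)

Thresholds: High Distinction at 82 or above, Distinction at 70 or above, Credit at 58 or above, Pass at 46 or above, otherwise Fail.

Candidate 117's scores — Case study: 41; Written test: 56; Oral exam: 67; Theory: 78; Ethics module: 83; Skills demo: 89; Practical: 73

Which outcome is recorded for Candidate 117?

Weighted total:
  Case study 41 × 0.11 = 4.51
  Written test 56 × 0.09 = 5.04
  Oral exam 67 × 0.23 = 15.41
  Theory 78 × 0.19 = 14.82
  Ethics module 83 × 0.2 = 16.6
  Skills demo 89 × 0.06 = 5.34
  Practical 73 × 0.12 = 8.76
Sum = 70.48
70.48 is ≥ 70 and < 82 → Distinction

Distinction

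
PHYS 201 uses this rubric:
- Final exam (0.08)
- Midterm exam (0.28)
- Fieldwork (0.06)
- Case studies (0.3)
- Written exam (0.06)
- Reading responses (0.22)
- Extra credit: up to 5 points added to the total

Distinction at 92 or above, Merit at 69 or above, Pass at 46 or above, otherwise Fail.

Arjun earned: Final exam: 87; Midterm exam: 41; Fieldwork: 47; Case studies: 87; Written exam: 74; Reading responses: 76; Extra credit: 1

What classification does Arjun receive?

Weighted total:
  Final exam 87 × 0.08 = 6.96
  Midterm exam 41 × 0.28 = 11.48
  Fieldwork 47 × 0.06 = 2.82
  Case studies 87 × 0.3 = 26.1
  Written exam 74 × 0.06 = 4.44
  Reading responses 76 × 0.22 = 16.72
Sum = 68.52
Extra credit: 68.52 + 1 = 69.52
69.52 is ≥ 69 and < 92 → Merit

Merit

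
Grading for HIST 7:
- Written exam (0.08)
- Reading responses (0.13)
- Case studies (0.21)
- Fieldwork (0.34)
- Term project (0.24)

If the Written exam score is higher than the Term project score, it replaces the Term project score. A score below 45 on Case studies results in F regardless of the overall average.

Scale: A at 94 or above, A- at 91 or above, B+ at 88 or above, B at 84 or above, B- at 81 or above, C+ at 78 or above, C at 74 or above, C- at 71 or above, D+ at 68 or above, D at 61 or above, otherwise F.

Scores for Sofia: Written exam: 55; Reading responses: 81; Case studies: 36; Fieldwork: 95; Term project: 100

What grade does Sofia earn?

Written exam (55) ≤ Term project (100), so Term project stays at 100.
Case studies score 36 < 45: minimum not met.
Weighted total:
  Written exam 55 × 0.08 = 4.4
  Reading responses 81 × 0.13 = 10.53
  Case studies 36 × 0.21 = 7.56
  Fieldwork 95 × 0.34 = 32.3
  Term project 100 × 0.24 = 24
Sum = 78.79
Because the Case studies minimum was not met, the result is F.

F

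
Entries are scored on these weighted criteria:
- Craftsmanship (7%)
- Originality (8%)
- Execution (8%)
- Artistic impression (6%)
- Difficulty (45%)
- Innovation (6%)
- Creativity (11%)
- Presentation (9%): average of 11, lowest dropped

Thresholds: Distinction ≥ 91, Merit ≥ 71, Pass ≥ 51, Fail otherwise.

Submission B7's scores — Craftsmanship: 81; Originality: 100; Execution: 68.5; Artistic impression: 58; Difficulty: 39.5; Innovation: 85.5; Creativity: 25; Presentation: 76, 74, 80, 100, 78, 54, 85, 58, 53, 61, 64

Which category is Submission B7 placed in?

Pass

Presentation: drop 53 → average of remaining 10 = 730/10 = 73
Weighted total:
  Craftsmanship 81 × 0.07 = 5.67
  Originality 100 × 0.08 = 8
  Execution 68.5 × 0.08 = 5.48
  Artistic impression 58 × 0.06 = 3.48
  Difficulty 39.5 × 0.45 = 17.775
  Innovation 85.5 × 0.06 = 5.13
  Creativity 25 × 0.11 = 2.75
  Presentation 73 × 0.09 = 6.57
Sum = 54.855
54.855 is ≥ 51 and < 71 → Pass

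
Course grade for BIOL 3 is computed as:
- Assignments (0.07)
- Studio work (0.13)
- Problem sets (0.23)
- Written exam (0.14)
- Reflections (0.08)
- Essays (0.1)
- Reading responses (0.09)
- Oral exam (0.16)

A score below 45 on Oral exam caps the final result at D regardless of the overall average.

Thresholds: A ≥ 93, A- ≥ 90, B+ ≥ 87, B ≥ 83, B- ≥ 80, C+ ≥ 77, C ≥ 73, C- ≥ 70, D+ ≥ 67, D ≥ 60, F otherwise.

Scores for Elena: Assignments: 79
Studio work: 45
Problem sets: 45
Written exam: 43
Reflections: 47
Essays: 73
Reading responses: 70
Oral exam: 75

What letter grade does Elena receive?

Oral exam score 75 ≥ 45: minimum met.
Weighted total:
  Assignments 79 × 0.07 = 5.53
  Studio work 45 × 0.13 = 5.85
  Problem sets 45 × 0.23 = 10.35
  Written exam 43 × 0.14 = 6.02
  Reflections 47 × 0.08 = 3.76
  Essays 73 × 0.1 = 7.3
  Reading responses 70 × 0.09 = 6.3
  Oral exam 75 × 0.16 = 12
Sum = 57.11
57.11 < 60 → F

F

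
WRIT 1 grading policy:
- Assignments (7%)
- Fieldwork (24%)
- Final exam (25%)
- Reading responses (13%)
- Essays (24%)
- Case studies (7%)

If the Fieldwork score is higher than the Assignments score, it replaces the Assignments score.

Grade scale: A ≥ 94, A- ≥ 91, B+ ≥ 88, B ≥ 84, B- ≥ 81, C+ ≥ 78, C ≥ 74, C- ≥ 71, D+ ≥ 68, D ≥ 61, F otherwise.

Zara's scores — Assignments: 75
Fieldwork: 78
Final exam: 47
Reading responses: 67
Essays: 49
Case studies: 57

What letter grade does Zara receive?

F

Fieldwork (78) > Assignments (75), so Assignments counts as 78.
Weighted total:
  Assignments 78 × 0.07 = 5.46
  Fieldwork 78 × 0.24 = 18.72
  Final exam 47 × 0.25 = 11.75
  Reading responses 67 × 0.13 = 8.71
  Essays 49 × 0.24 = 11.76
  Case studies 57 × 0.07 = 3.99
Sum = 60.39
60.39 < 61 → F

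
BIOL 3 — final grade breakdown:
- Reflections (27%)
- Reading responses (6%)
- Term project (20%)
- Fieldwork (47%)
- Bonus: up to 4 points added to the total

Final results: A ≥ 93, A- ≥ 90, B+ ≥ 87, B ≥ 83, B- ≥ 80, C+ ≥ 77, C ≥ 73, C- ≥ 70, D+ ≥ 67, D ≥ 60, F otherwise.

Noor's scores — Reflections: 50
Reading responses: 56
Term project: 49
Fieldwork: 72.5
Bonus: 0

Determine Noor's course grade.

D

Weighted total:
  Reflections 50 × 0.27 = 13.5
  Reading responses 56 × 0.06 = 3.36
  Term project 49 × 0.2 = 9.8
  Fieldwork 72.5 × 0.47 = 34.075
Sum = 60.735
Bonus: 60.735 + 0 = 60.735
60.735 is ≥ 60 and < 67 → D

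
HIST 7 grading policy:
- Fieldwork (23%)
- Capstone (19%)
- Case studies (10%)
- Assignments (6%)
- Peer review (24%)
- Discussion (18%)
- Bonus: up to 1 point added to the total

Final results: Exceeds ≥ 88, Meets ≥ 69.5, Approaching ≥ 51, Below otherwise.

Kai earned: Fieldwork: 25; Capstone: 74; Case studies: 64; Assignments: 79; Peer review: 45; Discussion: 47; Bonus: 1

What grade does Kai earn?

Approaching

Weighted total:
  Fieldwork 25 × 0.23 = 5.75
  Capstone 74 × 0.19 = 14.06
  Case studies 64 × 0.1 = 6.4
  Assignments 79 × 0.06 = 4.74
  Peer review 45 × 0.24 = 10.8
  Discussion 47 × 0.18 = 8.46
Sum = 50.21
Bonus: 50.21 + 1 = 51.21
51.21 is ≥ 51 and < 69.5 → Approaching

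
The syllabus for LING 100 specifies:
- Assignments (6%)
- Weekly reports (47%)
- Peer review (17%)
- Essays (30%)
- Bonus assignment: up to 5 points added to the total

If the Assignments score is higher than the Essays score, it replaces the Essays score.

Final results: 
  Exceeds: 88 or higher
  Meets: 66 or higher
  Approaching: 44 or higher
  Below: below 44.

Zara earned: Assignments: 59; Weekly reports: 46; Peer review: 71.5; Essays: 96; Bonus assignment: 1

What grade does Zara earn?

Assignments (59) ≤ Essays (96), so Essays stays at 96.
Weighted total:
  Assignments 59 × 0.06 = 3.54
  Weekly reports 46 × 0.47 = 21.62
  Peer review 71.5 × 0.17 = 12.155
  Essays 96 × 0.3 = 28.8
Sum = 66.115
Bonus assignment: 66.115 + 1 = 67.115
67.115 is ≥ 66 and < 88 → Meets

Meets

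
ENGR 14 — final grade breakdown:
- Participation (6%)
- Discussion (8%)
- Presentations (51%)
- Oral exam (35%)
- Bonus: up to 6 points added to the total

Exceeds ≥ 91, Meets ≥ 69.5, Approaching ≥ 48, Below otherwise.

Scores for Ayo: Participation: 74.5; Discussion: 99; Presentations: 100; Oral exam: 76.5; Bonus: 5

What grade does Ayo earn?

Exceeds

Weighted total:
  Participation 74.5 × 0.06 = 4.47
  Discussion 99 × 0.08 = 7.92
  Presentations 100 × 0.51 = 51
  Oral exam 76.5 × 0.35 = 26.775
Sum = 90.165
Bonus: 90.165 + 5 = 95.165
95.165 ≥ 91 → Exceeds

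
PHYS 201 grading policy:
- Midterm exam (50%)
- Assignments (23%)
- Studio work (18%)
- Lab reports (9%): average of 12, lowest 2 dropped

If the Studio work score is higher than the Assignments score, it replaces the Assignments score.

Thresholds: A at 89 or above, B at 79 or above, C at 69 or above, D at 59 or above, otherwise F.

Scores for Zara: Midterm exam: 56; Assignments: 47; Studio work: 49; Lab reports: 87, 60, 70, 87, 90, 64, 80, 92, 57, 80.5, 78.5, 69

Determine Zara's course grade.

F

Lab reports: drop 57, 60 → average of remaining 10 = 798/10 = 79.8
Studio work (49) > Assignments (47), so Assignments counts as 49.
Weighted total:
  Midterm exam 56 × 0.5 = 28
  Assignments 49 × 0.23 = 11.27
  Studio work 49 × 0.18 = 8.82
  Lab reports 79.8 × 0.09 = 7.182
Sum = 55.272
55.272 < 59 → F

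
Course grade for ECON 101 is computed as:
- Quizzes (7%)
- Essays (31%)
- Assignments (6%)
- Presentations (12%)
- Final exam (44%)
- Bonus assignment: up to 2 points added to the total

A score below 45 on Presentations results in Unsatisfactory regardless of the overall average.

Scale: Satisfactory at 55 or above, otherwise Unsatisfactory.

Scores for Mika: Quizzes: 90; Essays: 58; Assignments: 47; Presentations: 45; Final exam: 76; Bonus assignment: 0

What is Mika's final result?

Satisfactory

Presentations score 45 ≥ 45: minimum met.
Weighted total:
  Quizzes 90 × 0.07 = 6.3
  Essays 58 × 0.31 = 17.98
  Assignments 47 × 0.06 = 2.82
  Presentations 45 × 0.12 = 5.4
  Final exam 76 × 0.44 = 33.44
Sum = 65.94
Bonus assignment: 65.94 + 0 = 65.94
65.94 ≥ 55 → Satisfactory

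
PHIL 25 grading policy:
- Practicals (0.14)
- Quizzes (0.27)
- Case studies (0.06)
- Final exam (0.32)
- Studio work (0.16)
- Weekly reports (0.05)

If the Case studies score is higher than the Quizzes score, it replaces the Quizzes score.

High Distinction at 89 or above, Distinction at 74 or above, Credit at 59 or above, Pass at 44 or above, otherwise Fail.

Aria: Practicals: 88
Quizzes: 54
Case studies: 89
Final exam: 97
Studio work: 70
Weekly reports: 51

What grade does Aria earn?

Distinction

Case studies (89) > Quizzes (54), so Quizzes counts as 89.
Weighted total:
  Practicals 88 × 0.14 = 12.32
  Quizzes 89 × 0.27 = 24.03
  Case studies 89 × 0.06 = 5.34
  Final exam 97 × 0.32 = 31.04
  Studio work 70 × 0.16 = 11.2
  Weekly reports 51 × 0.05 = 2.55
Sum = 86.48
86.48 is ≥ 74 and < 89 → Distinction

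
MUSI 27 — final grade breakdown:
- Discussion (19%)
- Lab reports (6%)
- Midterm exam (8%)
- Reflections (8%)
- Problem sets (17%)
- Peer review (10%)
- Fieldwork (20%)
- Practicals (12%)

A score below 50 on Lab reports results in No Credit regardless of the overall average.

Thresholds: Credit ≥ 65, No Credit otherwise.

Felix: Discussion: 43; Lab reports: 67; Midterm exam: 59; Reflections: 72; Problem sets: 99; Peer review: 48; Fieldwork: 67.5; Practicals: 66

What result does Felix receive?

Credit

Lab reports score 67 ≥ 50: minimum met.
Weighted total:
  Discussion 43 × 0.19 = 8.17
  Lab reports 67 × 0.06 = 4.02
  Midterm exam 59 × 0.08 = 4.72
  Reflections 72 × 0.08 = 5.76
  Problem sets 99 × 0.17 = 16.83
  Peer review 48 × 0.1 = 4.8
  Fieldwork 67.5 × 0.2 = 13.5
  Practicals 66 × 0.12 = 7.92
Sum = 65.72
65.72 ≥ 65 → Credit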